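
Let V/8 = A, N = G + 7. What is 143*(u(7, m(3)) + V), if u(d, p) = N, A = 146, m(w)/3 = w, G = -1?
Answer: 167882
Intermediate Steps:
m(w) = 3*w
N = 6 (N = -1 + 7 = 6)
V = 1168 (V = 8*146 = 1168)
u(d, p) = 6
143*(u(7, m(3)) + V) = 143*(6 + 1168) = 143*1174 = 167882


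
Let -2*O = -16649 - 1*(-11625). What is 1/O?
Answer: 1/2512 ≈ 0.00039809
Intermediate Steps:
O = 2512 (O = -(-16649 - 1*(-11625))/2 = -(-16649 + 11625)/2 = -1/2*(-5024) = 2512)
1/O = 1/2512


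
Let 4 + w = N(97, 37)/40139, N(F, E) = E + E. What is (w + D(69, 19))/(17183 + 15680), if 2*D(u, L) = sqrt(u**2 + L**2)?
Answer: -160482/1319087957 + sqrt(5122)/65726 ≈ 0.00096723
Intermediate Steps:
N(F, E) = 2*E
D(u, L) = sqrt(L**2 + u**2)/2 (D(u, L) = sqrt(u**2 + L**2)/2 = sqrt(L**2 + u**2)/2)
w = -160482/40139 (w = -4 + (2*37)/40139 = -4 + 74*(1/40139) = -4 + 74/40139 = -160482/40139 ≈ -3.9982)
(w + D(69, 19))/(17183 + 15680) = (-160482/40139 + sqrt(19**2 + 69**2)/2)/(17183 + 15680) = (-160482/40139 + sqrt(361 + 4761)/2)/32863 = (-160482/40139 + sqrt(5122)/2)*(1/32863) = -160482/1319087957 + sqrt(5122)/65726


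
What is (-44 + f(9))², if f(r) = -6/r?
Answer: 17956/9 ≈ 1995.1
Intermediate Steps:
(-44 + f(9))² = (-44 - 6/9)² = (-44 - 6*⅑)² = (-44 - ⅔)² = (-134/3)² = 17956/9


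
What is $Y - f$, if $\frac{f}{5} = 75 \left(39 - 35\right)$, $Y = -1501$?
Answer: $-3001$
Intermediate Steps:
$f = 1500$ ($f = 5 \cdot 75 \left(39 - 35\right) = 5 \cdot 75 \cdot 4 = 5 \cdot 300 = 1500$)
$Y - f = -1501 - 1500 = -3001$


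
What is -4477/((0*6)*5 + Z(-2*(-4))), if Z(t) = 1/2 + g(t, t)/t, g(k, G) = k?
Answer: -8954/3 ≈ -2984.7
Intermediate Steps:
Z(t) = 3/2 (Z(t) = 1/2 + t/t = 1*(½) + 1 = ½ + 1 = 3/2)
-4477/((0*6)*5 + Z(-2*(-4))) = -4477/((0*6)*5 + 3/2) = -4477/(0*5 + 3/2) = -4477/(0 + 3/2) = -4477/(3/2) = (⅔)*(-4477) = -8954/3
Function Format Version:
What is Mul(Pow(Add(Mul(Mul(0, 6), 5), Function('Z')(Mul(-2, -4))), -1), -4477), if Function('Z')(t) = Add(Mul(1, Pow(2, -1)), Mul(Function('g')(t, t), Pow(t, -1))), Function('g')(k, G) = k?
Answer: Rational(-8954, 3) ≈ -2984.7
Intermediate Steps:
Function('Z')(t) = Rational(3, 2) (Function('Z')(t) = Add(Mul(1, Pow(2, -1)), Mul(t, Pow(t, -1))) = Add(Mul(1, Rational(1, 2)), 1) = Add(Rational(1, 2), 1) = Rational(3, 2))
Mul(Pow(Add(Mul(Mul(0, 6), 5), Function('Z')(Mul(-2, -4))), -1), -4477) = Mul(Pow(Add(Mul(Mul(0, 6), 5), Rational(3, 2)), -1), -4477) = Mul(Pow(Add(Mul(0, 5), Rational(3, 2)), -1), -4477) = Mul(Pow(Add(0, Rational(3, 2)), -1), -4477) = Mul(Pow(Rational(3, 2), -1), -4477) = Mul(Rational(2, 3), -4477) = Rational(-8954, 3)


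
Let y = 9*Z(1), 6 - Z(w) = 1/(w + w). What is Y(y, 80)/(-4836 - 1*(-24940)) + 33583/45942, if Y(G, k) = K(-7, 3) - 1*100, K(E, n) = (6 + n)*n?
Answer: 335899433/461808984 ≈ 0.72736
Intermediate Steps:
Z(w) = 6 - 1/(2*w) (Z(w) = 6 - 1/(w + w) = 6 - 1/(2*w))
K(E, n) = n*(6 + n)
y = 99/2 (y = 9*(6 - ½/1) = 9*(6 - ½*1) = 9*(6 - ½) = 9*(11/2) = 99/2 ≈ 49.500)
Y(G, k) = -73 (Y(G, k) = 3*(6 + 3) - 1*100 = 3*9 - 100 = 27 - 100 = -73)
Y(y, 80)/(-4836 - 1*(-24940)) + 33583/45942 = -73/(-4836 - 1*(-24940)) + 33583/45942 = -73/(-4836 + 24940) + 33583*(1/45942) = -73/20104 + 33583/45942 = 335899433/461808984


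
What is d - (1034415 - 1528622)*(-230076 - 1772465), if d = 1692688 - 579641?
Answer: -989668666940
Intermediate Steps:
d = 1113047
d - (1034415 - 1528622)*(-230076 - 1772465) = 1113047 - (1034415 - 1528622)*(-230076 - 1772465) = 1113047 - (-494207)*(-2002541) = 1113047 - 1*989669779987 = 1113047 - 989669779987 = -989668666940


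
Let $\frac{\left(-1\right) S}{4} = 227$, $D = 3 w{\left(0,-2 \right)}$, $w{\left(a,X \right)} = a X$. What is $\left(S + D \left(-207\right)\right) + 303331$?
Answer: $302423$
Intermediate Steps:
$w{\left(a,X \right)} = X a$
$D = 0$ ($D = 3 \left(\left(-2\right) 0\right) = 3 \cdot 0 = 0$)
$S = -908$ ($S = \left(-4\right) 227 = -908$)
$\left(S + D \left(-207\right)\right) + 303331 = \left(-908 + 0 \left(-207\right)\right) + 303331 = \left(-908 + 0\right) + 303331 = -908 + 303331 = 302423$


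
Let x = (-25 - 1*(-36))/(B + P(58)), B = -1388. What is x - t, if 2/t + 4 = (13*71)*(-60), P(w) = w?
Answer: -21663/2630740 ≈ -0.0082346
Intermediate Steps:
t = -1/27692 (t = 2/(-4 + (13*71)*(-60)) = 2/(-4 + 923*(-60)) = 2/(-4 - 55380) = 2/(-55384) = 2*(-1/55384) = -1/27692 ≈ -3.6112e-5)
x = -11/1330 (x = (-25 - 1*(-36))/(-1388 + 58) = (-25 + 36)/(-1330) = -1/1330*11 = -11/1330 ≈ -0.0082707)
x - t = -11/1330 - 1*(-1/27692) = -11/1330 + 1/27692 = -21663/2630740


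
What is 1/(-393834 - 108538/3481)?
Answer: -3481/1371044692 ≈ -2.5389e-6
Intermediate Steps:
1/(-393834 - 108538/3481) = 1/(-1371044692/3481) = -3481/1371044692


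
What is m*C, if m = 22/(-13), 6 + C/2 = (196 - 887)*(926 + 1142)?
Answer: 62875736/13 ≈ 4.8366e+6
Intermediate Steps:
C = -2857988 (C = -12 + 2*((196 - 887)*(926 + 1142)) = -12 + 2*(-691*2068) = -12 + 2*(-1428988) = -12 - 2857976 = -2857988)
m = -22/13 (m = 22*(-1/13) = -22/13 ≈ -1.6923)
m*C = -22/13*(-2857988) = 62875736/13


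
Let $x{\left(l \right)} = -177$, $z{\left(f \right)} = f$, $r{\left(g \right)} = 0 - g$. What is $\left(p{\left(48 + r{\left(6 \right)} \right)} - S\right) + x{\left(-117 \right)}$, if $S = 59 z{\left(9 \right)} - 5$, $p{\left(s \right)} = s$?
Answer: $-661$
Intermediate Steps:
$r{\left(g \right)} = - g$
$S = 526$ ($S = 59 \cdot 9 - 5 = 531 - 5 = 526$)
$\left(p{\left(48 + r{\left(6 \right)} \right)} - S\right) + x{\left(-117 \right)} = \left(\left(48 - 6\right) - 526\right) - 177 = \left(42 - 526\right) - 177 = -484 - 177 = -661$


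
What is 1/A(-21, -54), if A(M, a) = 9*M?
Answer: -1/189 ≈ -0.0052910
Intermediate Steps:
1/A(-21, -54) = 1/(9*(-21)) = 1/(-189) = -1/189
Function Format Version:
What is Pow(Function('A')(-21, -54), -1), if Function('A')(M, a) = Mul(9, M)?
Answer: Rational(-1, 189) ≈ -0.0052910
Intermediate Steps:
Pow(Function('A')(-21, -54), -1) = Pow(Mul(9, -21), -1) = Pow(-189, -1) = Rational(-1, 189)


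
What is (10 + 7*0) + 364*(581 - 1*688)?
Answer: -38938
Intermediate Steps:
(10 + 7*0) + 364*(581 - 1*688) = (10 + 0) + 364*(581 - 688) = 10 + 364*(-107) = 10 - 38948 = -38938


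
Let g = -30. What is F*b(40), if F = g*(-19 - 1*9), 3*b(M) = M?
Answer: 11200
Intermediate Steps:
b(M) = M/3
F = 840 (F = -30*(-19 - 1*9) = -30*(-19 - 9) = -30*(-28) = 840)
F*b(40) = 840*((1/3)*40) = 840*(40/3) = 11200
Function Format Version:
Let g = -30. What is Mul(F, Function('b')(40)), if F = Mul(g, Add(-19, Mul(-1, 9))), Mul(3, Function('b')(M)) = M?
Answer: 11200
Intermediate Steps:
Function('b')(M) = Mul(Rational(1, 3), M)
F = 840 (F = Mul(-30, Add(-19, Mul(-1, 9))) = Mul(-30, Add(-19, -9)) = Mul(-30, -28) = 840)
Mul(F, Function('b')(40)) = Mul(840, Mul(Rational(1, 3), 40)) = Mul(840, Rational(40, 3)) = 11200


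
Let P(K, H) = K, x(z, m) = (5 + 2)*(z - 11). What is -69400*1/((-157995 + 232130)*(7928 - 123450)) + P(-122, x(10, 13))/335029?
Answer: -102158425074/286926322493063 ≈ -0.00035604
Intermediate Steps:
x(z, m) = -77 + 7*z (x(z, m) = 7*(-11 + z) = -77 + 7*z)
-69400*1/((-157995 + 232130)*(7928 - 123450)) + P(-122, x(10, 13))/335029 = -69400*1/((-157995 + 232130)*(7928 - 123450)) - 122/335029 = -69400/(74135*(-115522)) - 122*1/335029 = -69400/(-8564223470) - 122/335029 = -69400*(-1/8564223470) - 122/335029 = 6940/856422347 - 122/335029 = -102158425074/286926322493063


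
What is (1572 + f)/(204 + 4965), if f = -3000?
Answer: -476/1723 ≈ -0.27626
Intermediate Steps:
(1572 + f)/(204 + 4965) = (1572 - 3000)/(204 + 4965) = -1428/5169 = -1428*1/5169 = -476/1723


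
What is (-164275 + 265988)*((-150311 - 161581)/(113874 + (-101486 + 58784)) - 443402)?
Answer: -267489246792389/5931 ≈ -4.5100e+10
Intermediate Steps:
(-164275 + 265988)*((-150311 - 161581)/(113874 + (-101486 + 58784)) - 443402) = 101713*(-311892/(113874 - 42702) - 443402) = 101713*(-311892/71172 - 443402) = 101713*(-311892*1/71172 - 443402) = 101713*(-25991/5931 - 443402) = 101713*(-2629843253/5931) = -267489246792389/5931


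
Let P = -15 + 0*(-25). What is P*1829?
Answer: -27435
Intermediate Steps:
P = -15 (P = -15 + 0 = -15)
P*1829 = -15*1829 = -27435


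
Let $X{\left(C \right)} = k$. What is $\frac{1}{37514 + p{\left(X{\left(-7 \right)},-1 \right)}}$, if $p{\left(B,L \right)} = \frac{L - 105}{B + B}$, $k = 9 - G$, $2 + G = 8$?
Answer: $\frac{3}{112489} \approx 2.6669 \cdot 10^{-5}$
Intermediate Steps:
$G = 6$ ($G = -2 + 8 = 6$)
$k = 3$ ($k = 9 - 6 = 3$)
$X{\left(C \right)} = 3$
$p{\left(B,L \right)} = \frac{-105 + L}{2 B}$
$\frac{1}{37514 + p{\left(X{\left(-7 \right)},-1 \right)}} = \frac{1}{37514 + \frac{-105 - 1}{2 \cdot 3}} = \frac{1}{37514 + \frac{1}{2} \cdot \frac{1}{3} \left(-106\right)} = \frac{1}{37514 - \frac{53}{3}} = \frac{1}{\frac{112489}{3}} = \frac{3}{112489}$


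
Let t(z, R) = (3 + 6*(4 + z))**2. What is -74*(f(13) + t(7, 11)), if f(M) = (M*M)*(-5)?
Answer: -289784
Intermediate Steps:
t(z, R) = (27 + 6*z)**2 (t(z, R) = (3 + (24 + 6*z))**2 = (27 + 6*z)**2)
f(M) = -5*M**2 (f(M) = M**2*(-5) = -5*M**2)
-74*(f(13) + t(7, 11)) = -74*(-5*13**2 + 9*(9 + 2*7)**2) = -74*(-5*169 + 9*(9 + 14)**2) = -74*(-845 + 9*23**2) = -74*(-845 + 9*529) = -74*(-845 + 4761) = -74*3916 = -289784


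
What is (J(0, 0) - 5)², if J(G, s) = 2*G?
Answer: 25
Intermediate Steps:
(J(0, 0) - 5)² = (2*0 - 5)² = (0 - 5)² = (-5)² = 25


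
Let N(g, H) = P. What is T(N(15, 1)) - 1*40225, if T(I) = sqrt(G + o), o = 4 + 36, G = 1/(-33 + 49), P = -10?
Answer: -40225 + sqrt(641)/4 ≈ -40219.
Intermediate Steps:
N(g, H) = -10
G = 1/16 ≈ 0.062500
o = 40
T(I) = sqrt(641)/4 (T(I) = sqrt(1/16 + 40) = sqrt(641/16) = sqrt(641)/4)
T(N(15, 1)) - 1*40225 = sqrt(641)/4 - 1*40225 = sqrt(641)/4 - 40225 = -40225 + sqrt(641)/4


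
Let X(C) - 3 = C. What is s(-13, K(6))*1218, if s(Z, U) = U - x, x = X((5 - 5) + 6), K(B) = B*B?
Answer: 32886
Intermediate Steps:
K(B) = B**2
X(C) = 3 + C
x = 9 (x = 3 + ((5 - 5) + 6) = 3 + (0 + 6) = 3 + 6 = 9)
s(Z, U) = -9 + U (s(Z, U) = U - 1*9 = U - 9 = -9 + U)
s(-13, K(6))*1218 = (-9 + 6**2)*1218 = (-9 + 36)*1218 = 27*1218 = 32886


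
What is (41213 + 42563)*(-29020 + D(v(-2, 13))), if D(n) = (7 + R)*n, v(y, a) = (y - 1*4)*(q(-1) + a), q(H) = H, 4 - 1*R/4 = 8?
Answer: -2376892672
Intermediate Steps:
R = -16 (R = 16 - 4*8 = 16 - 32 = -16)
v(y, a) = (-1 + a)*(-4 + y) (v(y, a) = (y - 1*4)*(-1 + a) = (y - 4)*(-1 + a) = (-4 + y)*(-1 + a) = (-1 + a)*(-4 + y))
D(n) = -9*n (D(n) = (7 - 16)*n = -9*n)
(41213 + 42563)*(-29020 + D(v(-2, 13))) = (41213 + 42563)*(-29020 - 9*(4 - 1*(-2) - 4*13 + 13*(-2))) = 83776*(-29020 - 9*(4 + 2 - 52 - 26)) = 83776*(-29020 - 9*(-72)) = 83776*(-29020 + 648) = 83776*(-28372) = -2376892672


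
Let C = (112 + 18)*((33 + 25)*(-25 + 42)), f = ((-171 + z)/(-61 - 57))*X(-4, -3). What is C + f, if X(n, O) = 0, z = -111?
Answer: 128180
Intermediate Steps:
f = 0 (f = ((-171 - 111)/(-61 - 57))*0 = -282/(-118)*0 = -282*(-1/118)*0 = (141/59)*0 = 0)
C = 128180 (C = 130*(58*17) = 130*986 = 128180)
C + f = 128180 + 0 = 128180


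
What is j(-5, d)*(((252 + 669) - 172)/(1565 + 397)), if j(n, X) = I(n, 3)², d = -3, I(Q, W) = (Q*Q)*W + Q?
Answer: 1835050/981 ≈ 1870.6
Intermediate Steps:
I(Q, W) = Q + W*Q² (I(Q, W) = Q²*W + Q = W*Q² + Q = Q + W*Q²)
j(n, X) = n²*(1 + 3*n)² (j(n, X) = (n*(1 + n*3))² = (n*(1 + 3*n))² = n²*(1 + 3*n)²)
j(-5, d)*(((252 + 669) - 172)/(1565 + 397)) = ((-5)²*(1 + 3*(-5))²)*(((252 + 669) - 172)/(1565 + 397)) = (25*(1 - 15)²)*((921 - 172)/1962) = (25*(-14)²)*(749*(1/1962)) = (25*196)*(749/1962) = 4900*(749/1962) = 1835050/981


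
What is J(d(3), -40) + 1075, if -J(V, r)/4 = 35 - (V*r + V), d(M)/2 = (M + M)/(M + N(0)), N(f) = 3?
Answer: 623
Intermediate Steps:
d(M) = 4*M/(3 + M) (d(M) = 2*((M + M)/(M + 3)) = 2*((2*M)/(3 + M)) = 2*(2*M/(3 + M)) = 4*M/(3 + M))
J(V, r) = -140 + 4*V + 4*V*r (J(V, r) = -4*(35 - (V*r + V)) = -4*(35 - (V + V*r)) = -4*(35 + (-V - V*r)) = -4*(35 - V - V*r) = -140 + 4*V + 4*V*r)
J(d(3), -40) + 1075 = (-140 + 4*(4*3/(3 + 3)) + 4*(4*3/(3 + 3))*(-40)) + 1075 = (-140 + 4*(4*3/6) + 4*(4*3/6)*(-40)) + 1075 = (-140 + 4*(4*3*(⅙)) + 4*(4*3*(⅙))*(-40)) + 1075 = (-140 + 4*2 + 4*2*(-40)) + 1075 = (-140 + 8 - 320) + 1075 = -452 + 1075 = 623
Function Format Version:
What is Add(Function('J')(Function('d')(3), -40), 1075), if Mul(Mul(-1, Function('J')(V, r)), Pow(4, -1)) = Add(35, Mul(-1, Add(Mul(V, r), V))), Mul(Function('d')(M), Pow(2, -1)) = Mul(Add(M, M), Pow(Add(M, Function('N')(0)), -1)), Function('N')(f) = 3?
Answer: 623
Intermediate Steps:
Function('d')(M) = Mul(4, M, Pow(Add(3, M), -1)) (Function('d')(M) = Mul(2, Mul(Add(M, M), Pow(Add(M, 3), -1))) = Mul(2, Mul(Mul(2, M), Pow(Add(3, M), -1))) = Mul(2, Mul(2, M, Pow(Add(3, M), -1))) = Mul(4, M, Pow(Add(3, M), -1)))
Function('J')(V, r) = Add(-140, Mul(4, V), Mul(4, V, r)) (Function('J')(V, r) = Mul(-4, Add(35, Mul(-1, Add(Mul(V, r), V)))) = Mul(-4, Add(35, Mul(-1, Add(V, Mul(V, r))))) = Mul(-4, Add(35, Add(Mul(-1, V), Mul(-1, V, r)))) = Mul(-4, Add(35, Mul(-1, V), Mul(-1, V, r))) = Add(-140, Mul(4, V), Mul(4, V, r)))
Add(Function('J')(Function('d')(3), -40), 1075) = Add(Add(-140, Mul(4, Mul(4, 3, Pow(Add(3, 3), -1))), Mul(4, Mul(4, 3, Pow(Add(3, 3), -1)), -40)), 1075) = Add(Add(-140, Mul(4, Mul(4, 3, Pow(6, -1))), Mul(4, Mul(4, 3, Pow(6, -1)), -40)), 1075) = Add(Add(-140, Mul(4, Mul(4, 3, Rational(1, 6))), Mul(4, Mul(4, 3, Rational(1, 6)), -40)), 1075) = Add(Add(-140, Mul(4, 2), Mul(4, 2, -40)), 1075) = Add(Add(-140, 8, -320), 1075) = Add(-452, 1075) = 623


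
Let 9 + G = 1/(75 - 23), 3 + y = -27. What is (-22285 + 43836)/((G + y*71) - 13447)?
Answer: -1120652/810471 ≈ -1.3827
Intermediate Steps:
y = -30 (y = -3 - 27 = -30)
G = -467/52 (G = -9 + 1/(75 - 23) = -9 + 1/52 = -467/52 ≈ -8.9808)
(-22285 + 43836)/((G + y*71) - 13447) = (-22285 + 43836)/((-467/52 - 30*71) - 13447) = 21551/((-467/52 - 2130) - 13447) = 21551/(-111227/52 - 13447) = 21551/(-810471/52) = 21551*(-52/810471) = -1120652/810471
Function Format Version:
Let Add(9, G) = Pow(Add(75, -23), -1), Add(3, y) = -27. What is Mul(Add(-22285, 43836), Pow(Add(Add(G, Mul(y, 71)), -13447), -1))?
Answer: Rational(-1120652, 810471) ≈ -1.3827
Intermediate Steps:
y = -30 (y = Add(-3, -27) = -30)
G = Rational(-467, 52) (G = Add(-9, Pow(Add(75, -23), -1)) = Add(-9, Pow(52, -1)) = Add(-9, Rational(1, 52)) = Rational(-467, 52) ≈ -8.9808)
Mul(Add(-22285, 43836), Pow(Add(Add(G, Mul(y, 71)), -13447), -1)) = Mul(Add(-22285, 43836), Pow(Add(Add(Rational(-467, 52), Mul(-30, 71)), -13447), -1)) = Mul(21551, Pow(Add(Add(Rational(-467, 52), -2130), -13447), -1)) = Mul(21551, Pow(Add(Rational(-111227, 52), -13447), -1)) = Mul(21551, Pow(Rational(-810471, 52), -1)) = Mul(21551, Rational(-52, 810471)) = Rational(-1120652, 810471)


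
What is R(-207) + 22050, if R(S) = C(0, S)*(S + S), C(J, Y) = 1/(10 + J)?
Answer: 110043/5 ≈ 22009.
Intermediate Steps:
R(S) = S/5 (R(S) = (S + S)/(10 + 0) = (2*S)/10 = S/5)
R(-207) + 22050 = (⅕)*(-207) + 22050 = -207/5 + 22050 = 110043/5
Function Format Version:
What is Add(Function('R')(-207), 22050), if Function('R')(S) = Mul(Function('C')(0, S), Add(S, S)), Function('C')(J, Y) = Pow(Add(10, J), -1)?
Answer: Rational(110043, 5) ≈ 22009.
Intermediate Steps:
Function('R')(S) = Mul(Rational(1, 5), S) (Function('R')(S) = Mul(Pow(Add(10, 0), -1), Add(S, S)) = Mul(Pow(10, -1), Mul(2, S)) = Mul(Rational(1, 10), Mul(2, S)) = Mul(Rational(1, 5), S))
Add(Function('R')(-207), 22050) = Add(Mul(Rational(1, 5), -207), 22050) = Add(Rational(-207, 5), 22050) = Rational(110043, 5)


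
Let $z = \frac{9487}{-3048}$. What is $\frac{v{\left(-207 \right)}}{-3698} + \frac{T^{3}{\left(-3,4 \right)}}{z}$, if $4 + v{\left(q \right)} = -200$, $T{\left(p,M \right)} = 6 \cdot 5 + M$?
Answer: $- \frac{221506628934}{17541463} \approx -12628.0$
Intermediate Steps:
$T{\left(p,M \right)} = 30 + M$
$v{\left(q \right)} = -204$ ($v{\left(q \right)} = -4 - 200 = -204$)
$z = - \frac{9487}{3048}$ ($z = 9487 \left(- \frac{1}{3048}\right) = - \frac{9487}{3048} \approx -3.1125$)
$\frac{v{\left(-207 \right)}}{-3698} + \frac{T^{3}{\left(-3,4 \right)}}{z} = - \frac{204}{-3698} + \frac{\left(30 + 4\right)^{3}}{- \frac{9487}{3048}} = \left(-204\right) \left(- \frac{1}{3698}\right) + 34^{3} \left(- \frac{3048}{9487}\right) = \frac{102}{1849} + 39304 \left(- \frac{3048}{9487}\right) = \frac{102}{1849} - \frac{119798592}{9487} = - \frac{221506628934}{17541463}$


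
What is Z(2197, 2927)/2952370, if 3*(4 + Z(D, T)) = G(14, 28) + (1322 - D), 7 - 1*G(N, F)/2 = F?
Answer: -929/8857110 ≈ -0.00010489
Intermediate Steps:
G(N, F) = 14 - 2*F
Z(D, T) = 1268/3 - D/3 (Z(D, T) = -4 + ((14 - 2*28) + (1322 - D))/3 = -4 + ((14 - 56) + (1322 - D))/3 = -4 + (-42 + (1322 - D))/3 = -4 + (1280 - D)/3 = -4 + (1280/3 - D/3) = 1268/3 - D/3)
Z(2197, 2927)/2952370 = (1268/3 - 1/3*2197)/2952370 = (1268/3 - 2197/3)*(1/2952370) = -929/3*1/2952370 = -929/8857110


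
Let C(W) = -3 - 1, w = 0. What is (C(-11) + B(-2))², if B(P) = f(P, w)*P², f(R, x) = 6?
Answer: 400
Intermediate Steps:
B(P) = 6*P²
C(W) = -4
(C(-11) + B(-2))² = (-4 + 6*(-2)²)² = (-4 + 6*4)² = (-4 + 24)² = 20² = 400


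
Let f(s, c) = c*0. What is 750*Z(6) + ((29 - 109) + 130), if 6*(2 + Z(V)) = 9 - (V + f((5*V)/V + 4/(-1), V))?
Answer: -1075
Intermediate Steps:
f(s, c) = 0
Z(V) = -½ - V/6 (Z(V) = -2 + (9 - (V + 0))/6 = -2 + (9 - V)/6 = -2 + (3/2 - V/6) = -½ - V/6)
750*Z(6) + ((29 - 109) + 130) = 750*(-½ - ⅙*6) + ((29 - 109) + 130) = 750*(-½ - 1) + (-80 + 130) = 750*(-3/2) + 50 = -1125 + 50 = -1075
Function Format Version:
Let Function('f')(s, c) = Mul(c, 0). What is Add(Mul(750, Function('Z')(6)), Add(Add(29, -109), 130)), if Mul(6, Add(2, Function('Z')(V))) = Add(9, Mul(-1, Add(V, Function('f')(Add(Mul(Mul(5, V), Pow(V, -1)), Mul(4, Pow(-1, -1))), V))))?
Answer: -1075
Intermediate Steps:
Function('f')(s, c) = 0
Function('Z')(V) = Add(Rational(-1, 2), Mul(Rational(-1, 6), V)) (Function('Z')(V) = Add(-2, Mul(Rational(1, 6), Add(9, Mul(-1, Add(V, 0))))) = Add(-2, Mul(Rational(1, 6), Add(9, Mul(-1, V)))) = Add(-2, Add(Rational(3, 2), Mul(Rational(-1, 6), V))) = Add(Rational(-1, 2), Mul(Rational(-1, 6), V)))
Add(Mul(750, Function('Z')(6)), Add(Add(29, -109), 130)) = Add(Mul(750, Add(Rational(-1, 2), Mul(Rational(-1, 6), 6))), Add(Add(29, -109), 130)) = Add(Mul(750, Add(Rational(-1, 2), -1)), Add(-80, 130)) = Add(Mul(750, Rational(-3, 2)), 50) = Add(-1125, 50) = -1075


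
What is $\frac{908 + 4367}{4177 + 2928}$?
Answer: $\frac{1055}{1421} \approx 0.74243$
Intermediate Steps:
$\frac{908 + 4367}{4177 + 2928} = \frac{5275}{7105} = 5275 \cdot \frac{1}{7105} = \frac{1055}{1421}$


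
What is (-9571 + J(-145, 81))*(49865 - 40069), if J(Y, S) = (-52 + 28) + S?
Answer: -93199144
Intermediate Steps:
J(Y, S) = -24 + S
(-9571 + J(-145, 81))*(49865 - 40069) = (-9571 + (-24 + 81))*(49865 - 40069) = (-9571 + 57)*9796 = -9514*9796 = -93199144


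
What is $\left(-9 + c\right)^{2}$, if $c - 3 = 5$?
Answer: $1$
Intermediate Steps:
$c = 8$ ($c = 3 + 5 = 8$)
$\left(-9 + c\right)^{2} = \left(-9 + 8\right)^{2} = \left(-1\right)^{2} = 1$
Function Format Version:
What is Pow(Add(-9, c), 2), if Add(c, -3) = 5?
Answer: 1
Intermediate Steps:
c = 8 (c = Add(3, 5) = 8)
Pow(Add(-9, c), 2) = Pow(Add(-9, 8), 2) = Pow(-1, 2) = 1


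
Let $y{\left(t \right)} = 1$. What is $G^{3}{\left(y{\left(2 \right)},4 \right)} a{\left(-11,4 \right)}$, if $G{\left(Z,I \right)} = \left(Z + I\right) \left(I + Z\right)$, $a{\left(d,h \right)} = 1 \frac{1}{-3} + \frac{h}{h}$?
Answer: $\frac{31250}{3} \approx 10417.0$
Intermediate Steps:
$a{\left(d,h \right)} = \frac{2}{3}$ ($a{\left(d,h \right)} = 1 \left(- \frac{1}{3}\right) + 1 = - \frac{1}{3} + 1 = \frac{2}{3}$)
$G{\left(Z,I \right)} = \left(I + Z\right)^{2}$ ($G{\left(Z,I \right)} = \left(I + Z\right) \left(I + Z\right) = \left(I + Z\right)^{2}$)
$G^{3}{\left(y{\left(2 \right)},4 \right)} a{\left(-11,4 \right)} = \left(\left(4 + 1\right)^{2}\right)^{3} \cdot \frac{2}{3} = \left(5^{2}\right)^{3} \cdot \frac{2}{3} = 25^{3} \cdot \frac{2}{3} = 15625 \cdot \frac{2}{3} = \frac{31250}{3}$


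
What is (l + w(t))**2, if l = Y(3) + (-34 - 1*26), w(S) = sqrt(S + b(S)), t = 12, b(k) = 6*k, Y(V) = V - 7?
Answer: 4180 - 256*sqrt(21) ≈ 3006.9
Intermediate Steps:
Y(V) = -7 + V
w(S) = sqrt(7)*sqrt(S) (w(S) = sqrt(S + 6*S) = sqrt(7*S) = sqrt(7)*sqrt(S))
l = -64 (l = (-7 + 3) + (-34 - 1*26) = -4 + (-34 - 26) = -4 - 60 = -64)
(l + w(t))**2 = (-64 + sqrt(7)*sqrt(12))**2 = (-64 + sqrt(7)*(2*sqrt(3)))**2 = (-64 + 2*sqrt(21))**2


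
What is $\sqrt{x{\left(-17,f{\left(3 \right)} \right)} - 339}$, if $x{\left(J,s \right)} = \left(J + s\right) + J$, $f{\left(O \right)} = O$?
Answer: $i \sqrt{370} \approx 19.235 i$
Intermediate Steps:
$x{\left(J,s \right)} = s + 2 J$
$\sqrt{x{\left(-17,f{\left(3 \right)} \right)} - 339} = \sqrt{\left(3 + 2 \left(-17\right)\right) - 339} = \sqrt{\left(3 - 34\right) - 339} = \sqrt{-31 - 339} = \sqrt{-370} = i \sqrt{370}$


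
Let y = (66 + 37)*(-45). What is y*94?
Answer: -435690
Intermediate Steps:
y = -4635 (y = 103*(-45) = -4635)
y*94 = -4635*94 = -435690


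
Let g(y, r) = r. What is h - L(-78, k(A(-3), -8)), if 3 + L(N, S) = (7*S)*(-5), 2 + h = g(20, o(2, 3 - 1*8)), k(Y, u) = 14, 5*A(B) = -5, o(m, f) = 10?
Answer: 501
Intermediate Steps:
A(B) = -1 (A(B) = (⅕)*(-5) = -1)
h = 8 (h = -2 + 10 = 8)
L(N, S) = -3 - 35*S (L(N, S) = -3 + (7*S)*(-5) = -3 - 35*S)
h - L(-78, k(A(-3), -8)) = 8 - (-3 - 35*14) = 8 - (-3 - 490) = 8 - 1*(-493) = 8 + 493 = 501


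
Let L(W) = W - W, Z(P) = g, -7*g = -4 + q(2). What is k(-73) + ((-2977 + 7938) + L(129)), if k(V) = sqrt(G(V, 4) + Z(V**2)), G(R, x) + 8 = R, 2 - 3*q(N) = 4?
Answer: 4961 + I*sqrt(723)/3 ≈ 4961.0 + 8.9629*I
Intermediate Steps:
q(N) = -2/3 (q(N) = 2/3 - 1/3*4 = 2/3 - 4/3 = -2/3)
g = 2/3 (g = -(-4 - 2/3)/7 = -1/7*(-14/3) = 2/3 ≈ 0.66667)
G(R, x) = -8 + R
Z(P) = 2/3
k(V) = sqrt(-22/3 + V) (k(V) = sqrt((-8 + V) + 2/3) = sqrt(-22/3 + V))
L(W) = 0
k(-73) + ((-2977 + 7938) + L(129)) = sqrt(-66 + 9*(-73))/3 + ((-2977 + 7938) + 0) = sqrt(-66 - 657)/3 + (4961 + 0) = sqrt(-723)/3 + 4961 = (I*sqrt(723))/3 + 4961 = I*sqrt(723)/3 + 4961 = 4961 + I*sqrt(723)/3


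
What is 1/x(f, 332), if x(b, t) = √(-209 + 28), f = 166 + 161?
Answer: -I*√181/181 ≈ -0.074329*I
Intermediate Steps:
f = 327
x(b, t) = I*√181 (x(b, t) = √(-181) = I*√181)
1/x(f, 332) = 1/(I*√181) = -I*√181/181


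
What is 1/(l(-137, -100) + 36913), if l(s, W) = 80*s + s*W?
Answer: 1/39653 ≈ 2.5219e-5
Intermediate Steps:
l(s, W) = 80*s + W*s
1/(l(-137, -100) + 36913) = 1/(-137*(80 - 100) + 36913) = 1/(-137*(-20) + 36913) = 1/(2740 + 36913) = 1/39653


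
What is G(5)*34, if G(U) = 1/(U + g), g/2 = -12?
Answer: -34/19 ≈ -1.7895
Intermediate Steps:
g = -24 (g = 2*(-12) = -24)
G(U) = 1/(-24 + U) (G(U) = 1/(U - 24) = 1/(-24 + U))
G(5)*34 = 34/(-24 + 5) = 34/(-19) = -1/19*34 = -34/19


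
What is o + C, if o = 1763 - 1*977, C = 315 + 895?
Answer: 1996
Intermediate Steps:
C = 1210
o = 786 (o = 1763 - 977 = 786)
o + C = 786 + 1210 = 1996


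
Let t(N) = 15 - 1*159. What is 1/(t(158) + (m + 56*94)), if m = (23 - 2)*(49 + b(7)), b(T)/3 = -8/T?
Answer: 1/6077 ≈ 0.00016455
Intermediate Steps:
b(T) = -24/T (b(T) = 3*(-8/T) = -24/T)
m = 957 (m = (23 - 2)*(49 - 24/7) = 21*(49 - 24*⅐) = 21*(49 - 24/7) = 21*(319/7) = 957)
t(N) = -144 (t(N) = 15 - 159 = -144)
1/(t(158) + (m + 56*94)) = 1/(-144 + (957 + 56*94)) = 1/(-144 + (957 + 5264)) = 1/(-144 + 6221) = 1/6077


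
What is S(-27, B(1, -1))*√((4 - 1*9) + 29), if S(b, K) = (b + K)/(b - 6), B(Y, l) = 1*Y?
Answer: 52*√6/33 ≈ 3.8598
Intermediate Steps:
B(Y, l) = Y
S(b, K) = (K + b)/(-6 + b)
S(-27, B(1, -1))*√((4 - 1*9) + 29) = ((1 - 27)/(-6 - 27))*√((4 - 1*9) + 29) = (-26/(-33))*√((4 - 9) + 29) = (-1/33*(-26))*√(-5 + 29) = 26*√24/33 = 26*(2*√6)/33 = 52*√6/33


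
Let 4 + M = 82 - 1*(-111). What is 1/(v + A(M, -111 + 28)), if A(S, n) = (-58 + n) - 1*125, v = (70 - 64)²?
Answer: -1/230 ≈ -0.0043478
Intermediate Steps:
v = 36 (v = 6² = 36)
M = 189 (M = -4 + (82 - 1*(-111)) = -4 + (82 + 111) = -4 + 193 = 189)
A(S, n) = -183 + n (A(S, n) = (-58 + n) - 125 = -183 + n)
1/(v + A(M, -111 + 28)) = 1/(36 + (-183 + (-111 + 28))) = 1/(36 + (-183 - 83)) = 1/(36 - 266) = 1/(-230) = -1/230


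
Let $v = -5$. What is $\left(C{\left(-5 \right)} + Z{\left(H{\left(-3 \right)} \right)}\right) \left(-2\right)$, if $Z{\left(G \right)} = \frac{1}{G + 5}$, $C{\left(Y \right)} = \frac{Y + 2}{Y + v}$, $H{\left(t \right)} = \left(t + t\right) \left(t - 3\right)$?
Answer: $- \frac{133}{205} \approx -0.64878$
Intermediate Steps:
$H{\left(t \right)} = 2 t \left(-3 + t\right)$
$C{\left(Y \right)} = \frac{2 + Y}{-5 + Y}$ ($C{\left(Y \right)} = \frac{Y + 2}{Y - 5} = \frac{2 + Y}{-5 + Y}$)
$Z{\left(G \right)} = \frac{1}{5 + G}$
$\left(C{\left(-5 \right)} + Z{\left(H{\left(-3 \right)} \right)}\right) \left(-2\right) = \left(\frac{2 - 5}{-5 - 5} + \frac{1}{5 + 2 \left(-3\right) \left(-3 - 3\right)}\right) \left(-2\right) = \left(\frac{1}{-10} \left(-3\right) + \frac{1}{5 + 2 \left(-3\right) \left(-6\right)}\right) \left(-2\right) = \left(\left(- \frac{1}{10}\right) \left(-3\right) + \frac{1}{5 + 36}\right) \left(-2\right) = \left(\frac{3}{10} + \frac{1}{41}\right) \left(-2\right) = \frac{133}{410} \left(-2\right) = - \frac{133}{205}$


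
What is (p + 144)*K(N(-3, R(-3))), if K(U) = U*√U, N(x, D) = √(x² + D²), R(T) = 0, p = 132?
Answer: 828*√3 ≈ 1434.1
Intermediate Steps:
N(x, D) = √(D² + x²)
K(U) = U^(3/2)
(p + 144)*K(N(-3, R(-3))) = (132 + 144)*(√(0² + (-3)²))^(3/2) = 276*(√(0 + 9))^(3/2) = 276*(√9)^(3/2) = 276*3^(3/2) = 276*(3*√3) = 828*√3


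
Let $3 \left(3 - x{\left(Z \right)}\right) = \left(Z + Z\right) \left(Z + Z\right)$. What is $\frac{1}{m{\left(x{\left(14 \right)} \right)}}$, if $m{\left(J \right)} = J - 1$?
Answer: $- \frac{3}{778} \approx -0.003856$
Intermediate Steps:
$x{\left(Z \right)} = 3 - \frac{4 Z^{2}}{3}$ ($x{\left(Z \right)} = 3 - \frac{\left(Z + Z\right) \left(Z + Z\right)}{3} = 3 - \frac{2 Z 2 Z}{3} = 3 - \frac{4 Z^{2}}{3}$)
$m{\left(J \right)} = -1 + J$
$\frac{1}{m{\left(x{\left(14 \right)} \right)}} = \frac{1}{-1 + \left(3 - \frac{4 \cdot 14^{2}}{3}\right)} = \frac{1}{-1 + \left(3 - \frac{784}{3}\right)} = \frac{1}{-1 - \frac{775}{3}} = \frac{1}{- \frac{778}{3}} = - \frac{3}{778}$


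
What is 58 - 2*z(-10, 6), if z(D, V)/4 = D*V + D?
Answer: 618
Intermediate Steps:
z(D, V) = 4*D + 4*D*V (z(D, V) = 4*(D*V + D) = 4*(D + D*V) = 4*D + 4*D*V)
58 - 2*z(-10, 6) = 58 - 8*(-10)*(1 + 6) = 58 - 8*(-10)*7 = 58 - 2*(-280) = 58 + 560 = 618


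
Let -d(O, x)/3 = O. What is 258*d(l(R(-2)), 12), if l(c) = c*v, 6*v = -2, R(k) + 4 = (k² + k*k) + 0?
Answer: 1032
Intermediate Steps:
R(k) = -4 + 2*k² (R(k) = -4 + ((k² + k*k) + 0) = -4 + ((k² + k²) + 0) = -4 + (2*k² + 0) = -4 + 2*k²)
v = -⅓ (v = (⅙)*(-2) = -⅓ ≈ -0.33333)
l(c) = -c/3 (l(c) = c*(-⅓) = -c/3)
d(O, x) = -3*O
258*d(l(R(-2)), 12) = 258*(-(-1)*(-4 + 2*(-2)²)) = 258*(-(-1)*(-4 + 2*4)) = 258*(-(-1)*(-4 + 8)) = 258*(-(-1)*4) = 258*(-3*(-4/3)) = 258*4 = 1032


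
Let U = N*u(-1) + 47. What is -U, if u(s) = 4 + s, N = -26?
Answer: 31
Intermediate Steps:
U = -31 (U = -26*(4 - 1) + 47 = -26*3 + 47 = -78 + 47 = -31)
-U = -1*(-31) = 31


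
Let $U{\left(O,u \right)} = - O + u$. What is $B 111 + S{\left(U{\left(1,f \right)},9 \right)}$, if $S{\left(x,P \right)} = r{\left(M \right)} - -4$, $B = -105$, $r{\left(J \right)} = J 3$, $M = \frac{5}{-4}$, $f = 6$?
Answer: $- \frac{46619}{4} \approx -11655.0$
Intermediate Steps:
$M = - \frac{5}{4}$ ($M = 5 \left(- \frac{1}{4}\right) = - \frac{5}{4} \approx -1.25$)
$r{\left(J \right)} = 3 J$
$U{\left(O,u \right)} = u - O$
$S{\left(x,P \right)} = \frac{1}{4}$ ($S{\left(x,P \right)} = 3 \left(- \frac{5}{4}\right) - -4 = - \frac{15}{4} + 4 = \frac{1}{4}$)
$B 111 + S{\left(U{\left(1,f \right)},9 \right)} = \left(-105\right) 111 + \frac{1}{4} = -11655 + \frac{1}{4} = - \frac{46619}{4}$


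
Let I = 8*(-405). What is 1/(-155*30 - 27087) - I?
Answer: 102827879/31737 ≈ 3240.0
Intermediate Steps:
I = -3240
1/(-155*30 - 27087) - I = 1/(-155*30 - 27087) - 1*(-3240) = 1/(-4650 - 27087) + 3240 = 1/(-31737) + 3240 = -1/31737 + 3240 = 102827879/31737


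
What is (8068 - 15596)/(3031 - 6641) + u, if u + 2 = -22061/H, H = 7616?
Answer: -38647241/13746880 ≈ -2.8113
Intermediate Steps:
u = -37293/7616 (u = -2 - 22061/7616 = -37293/7616 ≈ -4.8967)
(8068 - 15596)/(3031 - 6641) + u = (8068 - 15596)/(3031 - 6641) - 37293/7616 = -7528/(-3610) - 37293/7616 = -7528*(-1/3610) - 37293/7616 = 3764/1805 - 37293/7616 = -38647241/13746880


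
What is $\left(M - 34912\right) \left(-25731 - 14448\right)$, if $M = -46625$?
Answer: $3276075123$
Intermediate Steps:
$\left(M - 34912\right) \left(-25731 - 14448\right) = \left(-46625 - 34912\right) \left(-25731 - 14448\right) = \left(-81537\right) \left(-40179\right) = 3276075123$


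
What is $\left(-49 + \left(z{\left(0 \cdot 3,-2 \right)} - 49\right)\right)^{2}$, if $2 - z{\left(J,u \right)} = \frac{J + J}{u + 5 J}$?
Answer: $9216$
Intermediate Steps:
$z{\left(J,u \right)} = 2 - \frac{2 J}{u + 5 J}$ ($z{\left(J,u \right)} = 2 - \frac{J + J}{u + 5 J} = 2 - \frac{2 J}{u + 5 J}$)
$\left(-49 + \left(z{\left(0 \cdot 3,-2 \right)} - 49\right)\right)^{2} = \left(-49 - \left(49 - \frac{2 \left(-2 + 4 \cdot 0 \cdot 3\right)}{-2 + 5 \cdot 0 \cdot 3}\right)\right)^{2} = \left(-49 - \left(49 - \frac{2 \left(-2 + 4 \cdot 0\right)}{-2 + 5 \cdot 0}\right)\right)^{2} = \left(-49 - \left(49 - \frac{2 \left(-2 + 0\right)}{-2 + 0}\right)\right)^{2} = \left(-49 - \left(49 - 2 \frac{1}{-2} \left(-2\right)\right)\right)^{2} = \left(-49 - \left(49 + 1 \left(-2\right)\right)\right)^{2} = \left(-49 + \left(2 - 49\right)\right)^{2} = \left(-49 - 47\right)^{2} = \left(-96\right)^{2} = 9216$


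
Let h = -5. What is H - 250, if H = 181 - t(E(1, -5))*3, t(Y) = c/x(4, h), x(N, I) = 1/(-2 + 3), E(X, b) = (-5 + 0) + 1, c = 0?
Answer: -69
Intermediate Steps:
E(X, b) = -4 (E(X, b) = -5 + 1 = -4)
x(N, I) = 1 (x(N, I) = 1/1 = 1)
t(Y) = 0 (t(Y) = 0/1 = 0*1 = 0)
H = 181 (H = 181 - 0*3 = 181 - 1*0 = 181 + 0 = 181)
H - 250 = 181 - 250 = -69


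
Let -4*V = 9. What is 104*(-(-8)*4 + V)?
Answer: 3094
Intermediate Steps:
V = -9/4 (V = -¼*9 = -9/4 ≈ -2.2500)
104*(-(-8)*4 + V) = 104*(-(-8)*4 - 9/4) = 104*(-4*(-2)*4 - 9/4) = 104*(8*4 - 9/4) = 104*(32 - 9/4) = 104*(119/4) = 3094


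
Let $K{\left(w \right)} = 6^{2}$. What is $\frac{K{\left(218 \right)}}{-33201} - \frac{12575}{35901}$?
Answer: $- \frac{46532779}{132438789} \approx -0.35135$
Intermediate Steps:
$K{\left(w \right)} = 36$
$\frac{K{\left(218 \right)}}{-33201} - \frac{12575}{35901} = \frac{36}{-33201} - \frac{12575}{35901} = 36 \left(- \frac{1}{33201}\right) - \frac{12575}{35901} = - \frac{4}{3689} - \frac{12575}{35901} = - \frac{46532779}{132438789}$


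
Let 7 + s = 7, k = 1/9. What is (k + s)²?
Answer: 1/81 ≈ 0.012346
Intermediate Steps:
k = ⅑ ≈ 0.11111
s = 0 (s = -7 + 7 = 0)
(k + s)² = (⅑ + 0)² = (⅑)² = 1/81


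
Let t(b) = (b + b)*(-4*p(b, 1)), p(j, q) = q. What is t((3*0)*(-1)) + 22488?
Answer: 22488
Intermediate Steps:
t(b) = -8*b (t(b) = (b + b)*(-4*1) = (2*b)*(-4) = -8*b)
t((3*0)*(-1)) + 22488 = -8*3*0*(-1) + 22488 = -0*(-1) + 22488 = -8*0 + 22488 = 0 + 22488 = 22488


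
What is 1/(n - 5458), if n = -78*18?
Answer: -1/6862 ≈ -0.00014573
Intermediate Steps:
n = -1404
1/(n - 5458) = 1/(-1404 - 5458) = 1/(-6862) = -1/6862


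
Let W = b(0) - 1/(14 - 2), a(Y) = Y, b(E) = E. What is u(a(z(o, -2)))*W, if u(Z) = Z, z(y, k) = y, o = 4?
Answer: -⅓ ≈ -0.33333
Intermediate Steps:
W = -1/12 (W = 0 - 1/(14 - 2) = 0 - 1/12 = -1/12 ≈ -0.083333)
u(a(z(o, -2)))*W = 4*(-1/12) = -⅓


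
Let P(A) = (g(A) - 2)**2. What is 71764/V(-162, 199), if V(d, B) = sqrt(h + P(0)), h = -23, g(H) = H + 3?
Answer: -3262*I*sqrt(22) ≈ -15300.0*I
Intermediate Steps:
g(H) = 3 + H
P(A) = (1 + A)**2 (P(A) = ((3 + A) - 2)**2 = (1 + A)**2)
V(d, B) = I*sqrt(22) (V(d, B) = sqrt(-23 + (1 + 0)**2) = sqrt(-23 + 1**2) = sqrt(-23 + 1) = sqrt(-22) = I*sqrt(22))
71764/V(-162, 199) = 71764/((I*sqrt(22))) = 71764*(-I*sqrt(22)/22) = -3262*I*sqrt(22)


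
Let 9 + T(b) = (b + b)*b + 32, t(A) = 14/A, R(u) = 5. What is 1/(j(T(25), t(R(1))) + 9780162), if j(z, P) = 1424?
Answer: 1/9781586 ≈ 1.0223e-7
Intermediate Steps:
T(b) = 23 + 2*b² (T(b) = -9 + ((b + b)*b + 32) = -9 + ((2*b)*b + 32) = -9 + (2*b² + 32) = -9 + (32 + 2*b²) = 23 + 2*b²)
1/(j(T(25), t(R(1))) + 9780162) = 1/(1424 + 9780162) = 1/9781586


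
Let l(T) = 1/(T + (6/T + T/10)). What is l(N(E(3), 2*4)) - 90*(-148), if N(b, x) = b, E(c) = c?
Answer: 705970/53 ≈ 13320.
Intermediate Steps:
l(T) = 1/(6/T + 11*T/10) (l(T) = 1/(T + (6/T + T*(⅒))) = 1/(T + (6/T + T/10)) = 1/(6/T + 11*T/10))
l(N(E(3), 2*4)) - 90*(-148) = 10*3/(60 + 11*3²) - 90*(-148) = 10*3/(60 + 11*9) + 13320 = 10*3/(60 + 99) + 13320 = 10*3/159 + 13320 = 10*3*(1/159) + 13320 = 10/53 + 13320 = 705970/53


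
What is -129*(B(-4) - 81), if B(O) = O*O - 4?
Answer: 8901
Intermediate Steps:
B(O) = -4 + O² (B(O) = O² - 4 = -4 + O²)
-129*(B(-4) - 81) = -129*((-4 + (-4)²) - 81) = -129*((-4 + 16) - 81) = -129*(12 - 81) = -129*(-69) = 8901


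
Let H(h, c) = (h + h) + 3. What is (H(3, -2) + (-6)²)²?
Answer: 2025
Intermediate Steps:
H(h, c) = 3 + 2*h (H(h, c) = 2*h + 3 = 3 + 2*h)
(H(3, -2) + (-6)²)² = ((3 + 2*3) + (-6)²)² = ((3 + 6) + 36)² = (9 + 36)² = 45² = 2025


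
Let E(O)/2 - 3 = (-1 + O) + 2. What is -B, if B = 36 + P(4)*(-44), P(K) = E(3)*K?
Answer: 2428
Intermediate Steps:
E(O) = 8 + 2*O (E(O) = 6 + 2*((-1 + O) + 2) = 6 + 2*(1 + O) = 6 + (2 + 2*O) = 8 + 2*O)
P(K) = 14*K (P(K) = (8 + 2*3)*K = (8 + 6)*K = 14*K)
B = -2428 (B = 36 + (14*4)*(-44) = 36 + 56*(-44) = 36 - 2464 = -2428)
-B = -1*(-2428) = 2428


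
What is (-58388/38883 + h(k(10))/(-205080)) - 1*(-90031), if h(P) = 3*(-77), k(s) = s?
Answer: 239302180088591/2658041880 ≈ 90030.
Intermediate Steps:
h(P) = -231
(-58388/38883 + h(k(10))/(-205080)) - 1*(-90031) = (-58388/38883 - 231/(-205080)) - 1*(-90031) = (-58388*1/38883 - 231*(-1/205080)) + 90031 = (-58388/38883 + 77/68360) + 90031 = -3988409689/2658041880 + 90031 = 239302180088591/2658041880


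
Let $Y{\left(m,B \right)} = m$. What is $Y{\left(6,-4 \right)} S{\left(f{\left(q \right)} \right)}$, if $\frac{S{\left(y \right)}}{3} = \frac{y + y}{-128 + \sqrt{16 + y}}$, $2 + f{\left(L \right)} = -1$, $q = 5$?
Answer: $\frac{1536}{1819} + \frac{12 \sqrt{13}}{1819} \approx 0.86821$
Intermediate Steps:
$f{\left(L \right)} = -3$ ($f{\left(L \right)} = -2 - 1 = -3$)
$S{\left(y \right)} = \frac{6 y}{-128 + \sqrt{16 + y}}$ ($S{\left(y \right)} = 3 \frac{y + y}{-128 + \sqrt{16 + y}} = 3 \frac{2 y}{-128 + \sqrt{16 + y}} = \frac{6 y}{-128 + \sqrt{16 + y}}$)
$Y{\left(6,-4 \right)} S{\left(f{\left(q \right)} \right)} = 6 \cdot 6 \left(-3\right) \frac{1}{-128 + \sqrt{16 - 3}} = 6 \cdot 6 \left(-3\right) \frac{1}{-128 + \sqrt{13}} = 6 \left(- \frac{18}{-128 + \sqrt{13}}\right) = - \frac{108}{-128 + \sqrt{13}}$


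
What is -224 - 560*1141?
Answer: -639184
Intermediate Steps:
-224 - 560*1141 = -224 - 638960 = -639184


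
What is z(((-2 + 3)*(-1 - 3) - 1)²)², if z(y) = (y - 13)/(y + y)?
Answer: 36/625 ≈ 0.057600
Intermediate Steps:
z(y) = (-13 + y)/(2*y) (z(y) = (-13 + y)/((2*y)) = (-13 + y)*(1/(2*y)) = (-13 + y)/(2*y))
z(((-2 + 3)*(-1 - 3) - 1)²)² = ((-13 + ((-2 + 3)*(-1 - 3) - 1)²)/(2*(((-2 + 3)*(-1 - 3) - 1)²)))² = ((-13 + (1*(-4) - 1)²)/(2*((1*(-4) - 1)²)))² = ((-13 + (-4 - 1)²)/(2*((-4 - 1)²)))² = ((-13 + (-5)²)/(2*((-5)²)))² = ((½)*(-13 + 25)/25)² = ((½)*(1/25)*12)² = (6/25)² = 36/625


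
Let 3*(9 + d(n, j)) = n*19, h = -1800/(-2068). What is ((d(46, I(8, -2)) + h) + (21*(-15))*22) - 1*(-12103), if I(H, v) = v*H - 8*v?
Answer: 8462572/1551 ≈ 5456.2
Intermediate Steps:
I(H, v) = -8*v + H*v (I(H, v) = H*v - 8*v = -8*v + H*v)
h = 450/517 (h = -1800*(-1/2068) = 450/517 ≈ 0.87041)
d(n, j) = -9 + 19*n/3 (d(n, j) = -9 + (n*19)/3 = -9 + (19*n)/3 = -9 + 19*n/3)
((d(46, I(8, -2)) + h) + (21*(-15))*22) - 1*(-12103) = (((-9 + (19/3)*46) + 450/517) + (21*(-15))*22) - 1*(-12103) = (((-9 + 874/3) + 450/517) - 315*22) + 12103 = ((847/3 + 450/517) - 6930) + 12103 = (439249/1551 - 6930) + 12103 = -10309181/1551 + 12103 = 8462572/1551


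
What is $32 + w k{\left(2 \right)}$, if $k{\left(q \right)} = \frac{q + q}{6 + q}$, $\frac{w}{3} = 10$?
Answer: $47$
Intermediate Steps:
$w = 30$ ($w = 3 \cdot 10 = 30$)
$k{\left(q \right)} = \frac{2 q}{6 + q}$
$32 + w k{\left(2 \right)} = 32 + 30 \cdot 2 \cdot 2 \frac{1}{6 + 2} = 32 + 30 \cdot 2 \cdot 2 \cdot \frac{1}{8} = 32 + 30 \cdot \frac{1}{2} = 32 + 15 = 47$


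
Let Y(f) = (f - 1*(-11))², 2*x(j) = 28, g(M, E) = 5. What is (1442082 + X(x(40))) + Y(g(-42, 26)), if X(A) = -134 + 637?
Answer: 1442841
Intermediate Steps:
x(j) = 14 (x(j) = (½)*28 = 14)
Y(f) = (11 + f)² (Y(f) = (f + 11)² = (11 + f)²)
X(A) = 503
(1442082 + X(x(40))) + Y(g(-42, 26)) = (1442082 + 503) + (11 + 5)² = 1442585 + 16² = 1442585 + 256 = 1442841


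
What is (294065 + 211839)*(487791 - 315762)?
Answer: 87030159216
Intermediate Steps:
(294065 + 211839)*(487791 - 315762) = 505904*172029 = 87030159216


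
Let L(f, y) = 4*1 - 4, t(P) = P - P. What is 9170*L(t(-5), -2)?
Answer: 0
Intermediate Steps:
t(P) = 0
L(f, y) = 0 (L(f, y) = 4 - 4 = 0)
9170*L(t(-5), -2) = 9170*0 = 0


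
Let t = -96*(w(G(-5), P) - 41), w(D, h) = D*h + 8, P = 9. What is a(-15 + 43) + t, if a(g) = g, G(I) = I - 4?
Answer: 10972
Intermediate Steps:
G(I) = -4 + I
w(D, h) = 8 + D*h
t = 10944 (t = -96*((8 + (-4 - 5)*9) - 41) = -96*((8 - 9*9) - 41) = -96*((8 - 81) - 41) = -96*(-73 - 41) = -96*(-114) = 10944)
a(-15 + 43) + t = (-15 + 43) + 10944 = 28 + 10944 = 10972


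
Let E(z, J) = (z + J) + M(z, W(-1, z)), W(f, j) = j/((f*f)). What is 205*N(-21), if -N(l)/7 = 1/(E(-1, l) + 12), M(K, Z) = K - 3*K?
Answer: 1435/8 ≈ 179.38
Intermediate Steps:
W(f, j) = j/f² (W(f, j) = j/(f²) = j/f²)
M(K, Z) = -2*K
E(z, J) = J - z (E(z, J) = (z + J) - 2*z = (J + z) - 2*z = J - z)
N(l) = -7/(13 + l) (N(l) = -7/((l - 1*(-1)) + 12) = -7/((l + 1) + 12) = -7/((1 + l) + 12) = -7/(13 + l))
205*N(-21) = 205*(-7/(13 - 21)) = 205*(-7/(-8)) = 205*(-7*(-⅛)) = 205*(7/8) = 1435/8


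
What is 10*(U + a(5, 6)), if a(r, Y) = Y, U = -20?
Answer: -140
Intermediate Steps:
10*(U + a(5, 6)) = 10*(-20 + 6) = 10*(-14) = -140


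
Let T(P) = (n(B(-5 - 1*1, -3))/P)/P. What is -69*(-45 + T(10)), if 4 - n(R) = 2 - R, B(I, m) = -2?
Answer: 3105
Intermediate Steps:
n(R) = 2 + R (n(R) = 4 - (2 - R) = 4 + (-2 + R) = 2 + R)
T(P) = 0 (T(P) = ((2 - 2)/P)/P = (0/P)/P = 0/P = 0)
-69*(-45 + T(10)) = -69*(-45 + 0) = -69*(-45) = 3105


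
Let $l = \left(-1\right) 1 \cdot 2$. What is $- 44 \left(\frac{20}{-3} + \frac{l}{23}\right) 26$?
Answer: $\frac{533104}{69} \approx 7726.1$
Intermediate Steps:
$l = -2$ ($l = \left(-1\right) 2 = -2$)
$- 44 \left(\frac{20}{-3} + \frac{l}{23}\right) 26 = - 44 \left(\frac{20}{-3} - \frac{2}{23}\right) 26 = - 44 \left(20 \left(- \frac{1}{3}\right) - \frac{2}{23}\right) 26 = - 44 \left(- \frac{20}{3} - \frac{2}{23}\right) 26 = \left(-44\right) \left(- \frac{466}{69}\right) 26 = \frac{20504}{69} \cdot 26 = \frac{533104}{69}$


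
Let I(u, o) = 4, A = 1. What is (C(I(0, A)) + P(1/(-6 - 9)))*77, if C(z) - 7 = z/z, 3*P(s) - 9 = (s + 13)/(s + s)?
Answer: -4928/3 ≈ -1642.7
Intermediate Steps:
P(s) = 3 + (13 + s)/(6*s) (P(s) = 3 + ((s + 13)/(s + s))/3 = 3 + ((13 + s)/((2*s)))/3 = 3 + ((13 + s)*(1/(2*s)))/3 = 3 + ((13 + s)/(2*s))/3 = 3 + (13 + s)/(6*s))
C(z) = 8 (C(z) = 7 + z/z = 7 + 1 = 8)
(C(I(0, A)) + P(1/(-6 - 9)))*77 = (8 + (13 + 19/(-6 - 9))/(6*(1/(-6 - 9))))*77 = (8 + (13 + 19/(-15))/(6*(1/(-15))))*77 = (8 + (13 + 19*(-1/15))/(6*(-1/15)))*77 = (8 + (1/6)*(-15)*(13 - 19/15))*77 = (8 + (1/6)*(-15)*(176/15))*77 = (8 - 88/3)*77 = -64/3*77 = -4928/3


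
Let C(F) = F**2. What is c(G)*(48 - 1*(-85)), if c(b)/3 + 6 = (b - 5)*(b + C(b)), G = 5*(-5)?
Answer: -7184394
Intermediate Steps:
G = -25
c(b) = -18 + 3*(-5 + b)*(b + b**2) (c(b) = -18 + 3*((b - 5)*(b + b**2)) = -18 + 3*((-5 + b)*(b + b**2)) = -18 + 3*(-5 + b)*(b + b**2))
c(G)*(48 - 1*(-85)) = (-18 - 15*(-25) - 12*(-25)**2 + 3*(-25)**3)*(48 - 1*(-85)) = (-18 + 375 - 12*625 + 3*(-15625))*(48 + 85) = (-18 + 375 - 7500 - 46875)*133 = -54018*133 = -7184394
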